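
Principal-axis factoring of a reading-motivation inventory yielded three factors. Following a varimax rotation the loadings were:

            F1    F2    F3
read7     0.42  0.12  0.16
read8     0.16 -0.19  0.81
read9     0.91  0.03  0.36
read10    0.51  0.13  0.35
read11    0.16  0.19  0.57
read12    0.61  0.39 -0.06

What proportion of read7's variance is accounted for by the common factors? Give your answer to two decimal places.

h² = 0.42² + 0.12² + 0.16² = 0.1764 + 0.0144 + 0.0256 = 0.2164

0.22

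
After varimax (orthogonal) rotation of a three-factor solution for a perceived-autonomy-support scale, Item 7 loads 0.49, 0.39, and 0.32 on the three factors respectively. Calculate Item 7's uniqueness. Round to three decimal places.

0.505

h² = 0.49² + 0.39² + 0.32² = 0.2401 + 0.1521 + 0.1024 = 0.4946
Uniqueness u² = 1 − h² = 1 − 0.4946 = 0.5054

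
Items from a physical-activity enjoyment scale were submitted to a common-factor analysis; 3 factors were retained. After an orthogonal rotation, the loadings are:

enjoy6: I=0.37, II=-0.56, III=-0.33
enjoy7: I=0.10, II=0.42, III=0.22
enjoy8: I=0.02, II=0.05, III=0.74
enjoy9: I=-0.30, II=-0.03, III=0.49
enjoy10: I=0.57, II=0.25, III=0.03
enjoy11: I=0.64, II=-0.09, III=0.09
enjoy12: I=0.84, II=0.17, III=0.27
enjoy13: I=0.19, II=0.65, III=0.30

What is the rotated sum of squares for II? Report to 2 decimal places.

1.02

SS loadings for II = (-0.56)² + 0.42² + 0.05² + (-0.03)² + 0.25² + (-0.09)² + 0.17² + 0.65² = 0.3136 + 0.1764 + 0.0025 + 0.0009 + 0.0625 + 0.0081 + 0.0289 + 0.4225 = 1.0154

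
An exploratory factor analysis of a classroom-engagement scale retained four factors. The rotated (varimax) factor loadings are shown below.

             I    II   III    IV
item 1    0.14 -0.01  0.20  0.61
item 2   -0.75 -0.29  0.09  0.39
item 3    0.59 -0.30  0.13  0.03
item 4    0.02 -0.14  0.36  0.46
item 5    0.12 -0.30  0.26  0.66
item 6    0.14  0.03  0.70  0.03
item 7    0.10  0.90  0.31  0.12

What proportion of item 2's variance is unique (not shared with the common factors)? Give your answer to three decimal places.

0.193

h² = (-0.75)² + (-0.29)² + 0.09² + 0.39² = 0.5625 + 0.0841 + 0.0081 + 0.1521 = 0.8068
Uniqueness u² = 1 − h² = 1 − 0.8068 = 0.1932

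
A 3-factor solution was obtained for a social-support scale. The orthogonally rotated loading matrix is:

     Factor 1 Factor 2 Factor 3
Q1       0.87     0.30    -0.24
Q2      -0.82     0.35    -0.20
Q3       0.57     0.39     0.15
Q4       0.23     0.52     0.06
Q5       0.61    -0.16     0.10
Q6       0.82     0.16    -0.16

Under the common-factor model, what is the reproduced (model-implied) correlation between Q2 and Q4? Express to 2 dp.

-0.02

r̂ = Σ λ_i·λ_j across factors = (-0.82)(0.23) + (0.35)(0.52) + (-0.20)(0.06)
  = -0.1886 +0.1820 -0.0120 = -0.0186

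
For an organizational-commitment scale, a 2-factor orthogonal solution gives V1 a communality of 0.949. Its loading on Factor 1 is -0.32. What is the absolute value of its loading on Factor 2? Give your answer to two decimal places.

Under orthogonal rotation h² = Σλ², so λ_Factor 2² = h² − (0.1024) = 0.949 − 0.1024 = 0.8466.
|λ| = √0.8466 = 0.9201.

0.92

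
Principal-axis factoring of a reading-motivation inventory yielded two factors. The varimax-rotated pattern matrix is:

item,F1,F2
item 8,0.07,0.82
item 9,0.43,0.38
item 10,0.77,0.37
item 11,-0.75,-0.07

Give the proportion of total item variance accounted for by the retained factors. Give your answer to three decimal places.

0.576

SS loadings by factor: 1.3452, 0.9586; total = 2.3038.
Total variance with 4 standardized items is 4, so the solution explains 2.3038/4 = 0.5759.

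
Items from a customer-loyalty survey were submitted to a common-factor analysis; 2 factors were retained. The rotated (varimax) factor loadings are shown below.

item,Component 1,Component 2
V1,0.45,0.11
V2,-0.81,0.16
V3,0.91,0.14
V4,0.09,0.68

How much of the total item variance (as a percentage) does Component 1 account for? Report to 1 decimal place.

SS loadings for Component 1 = 0.45² + (-0.81)² + 0.91² + 0.09² = 1.6948
With 4 standardized items, total variance = 4. Proportion = 1.6948/4 = 0.4237 → 42.37%.

42.4%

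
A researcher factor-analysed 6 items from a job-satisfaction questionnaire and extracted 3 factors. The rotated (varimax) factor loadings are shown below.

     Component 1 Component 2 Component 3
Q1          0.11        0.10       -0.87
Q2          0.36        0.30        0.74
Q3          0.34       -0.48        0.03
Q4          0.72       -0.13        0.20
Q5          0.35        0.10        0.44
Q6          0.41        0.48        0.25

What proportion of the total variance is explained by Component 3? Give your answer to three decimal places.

0.267

SS loadings for Component 3 = (-0.87)² + 0.74² + 0.03² + 0.20² + 0.44² + 0.25² = 1.6015
Proportion of variance = 1.6015 / 6 = 0.2669.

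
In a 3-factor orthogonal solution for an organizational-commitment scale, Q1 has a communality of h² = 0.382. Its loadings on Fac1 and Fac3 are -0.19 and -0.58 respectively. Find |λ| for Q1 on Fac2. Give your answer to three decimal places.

0.097

Under orthogonal rotation h² = Σλ², so λ_Fac2² = h² − (0.3725) = 0.382 − 0.3725 = 0.0095.
|λ| = √0.0095 = 0.0975.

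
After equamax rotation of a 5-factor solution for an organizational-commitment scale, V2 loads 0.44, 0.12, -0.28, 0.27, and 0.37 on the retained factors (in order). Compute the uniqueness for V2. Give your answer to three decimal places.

h² = 0.44² + 0.12² + (-0.28)² + 0.27² + 0.37² = 0.1936 + 0.0144 + 0.0784 + 0.0729 + 0.1369 = 0.4962
Uniqueness u² = 1 − h² = 1 − 0.4962 = 0.5038

0.504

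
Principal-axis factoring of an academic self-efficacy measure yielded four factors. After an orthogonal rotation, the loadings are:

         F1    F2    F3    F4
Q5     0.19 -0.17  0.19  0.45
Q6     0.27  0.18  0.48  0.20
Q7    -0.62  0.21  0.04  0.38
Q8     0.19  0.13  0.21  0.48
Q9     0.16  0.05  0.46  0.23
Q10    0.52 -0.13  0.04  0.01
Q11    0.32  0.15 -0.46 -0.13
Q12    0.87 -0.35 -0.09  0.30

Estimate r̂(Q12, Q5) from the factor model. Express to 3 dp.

0.343

r̂ = Σ λ_i·λ_j across factors = (0.87)(0.19) + (-0.35)(-0.17) + (-0.09)(0.19) + (0.30)(0.45)
  = +0.1653 +0.0595 -0.0171 +0.1350 = 0.3427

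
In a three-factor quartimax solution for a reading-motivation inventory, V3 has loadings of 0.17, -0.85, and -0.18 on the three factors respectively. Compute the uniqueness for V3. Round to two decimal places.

0.22

h² = 0.17² + (-0.85)² + (-0.18)² = 0.0289 + 0.7225 + 0.0324 = 0.7838
Uniqueness u² = 1 − h² = 1 − 0.7838 = 0.2162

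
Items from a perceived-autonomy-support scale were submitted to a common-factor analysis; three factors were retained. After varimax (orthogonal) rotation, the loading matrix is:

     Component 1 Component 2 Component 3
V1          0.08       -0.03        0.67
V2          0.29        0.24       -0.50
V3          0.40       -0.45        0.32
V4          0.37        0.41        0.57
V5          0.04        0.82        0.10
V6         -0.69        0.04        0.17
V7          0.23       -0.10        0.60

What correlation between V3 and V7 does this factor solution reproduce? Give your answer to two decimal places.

r̂ = Σ λ_i·λ_j across factors = (0.40)(0.23) + (-0.45)(-0.10) + (0.32)(0.60)
  = +0.0920 +0.0450 +0.1920 = 0.3290

0.33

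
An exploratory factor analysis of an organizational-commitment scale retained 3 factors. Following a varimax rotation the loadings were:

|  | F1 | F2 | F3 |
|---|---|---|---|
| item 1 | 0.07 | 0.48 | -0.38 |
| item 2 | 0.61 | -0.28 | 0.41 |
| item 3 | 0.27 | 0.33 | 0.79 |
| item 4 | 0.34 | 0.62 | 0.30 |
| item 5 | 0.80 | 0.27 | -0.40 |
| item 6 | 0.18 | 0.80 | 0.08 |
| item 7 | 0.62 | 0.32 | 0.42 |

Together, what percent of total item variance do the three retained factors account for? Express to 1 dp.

65.8%

Communalities: 0.3797, 0.6186, 0.8059, 0.5900, 0.8729, 0.6788, 0.6632; Σh² = 4.6091.
Total variance with 7 standardized items is 7, so the solution explains 4.6091/7 = 0.6584 = 65.84%.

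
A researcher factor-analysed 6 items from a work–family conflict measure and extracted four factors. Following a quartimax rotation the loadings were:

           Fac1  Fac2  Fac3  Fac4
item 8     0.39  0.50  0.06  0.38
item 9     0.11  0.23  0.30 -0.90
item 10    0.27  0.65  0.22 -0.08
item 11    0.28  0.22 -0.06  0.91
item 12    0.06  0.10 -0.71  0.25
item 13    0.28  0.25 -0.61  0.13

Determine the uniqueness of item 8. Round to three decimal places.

0.450

h² = 0.39² + 0.50² + 0.06² + 0.38² = 0.1521 + 0.2500 + 0.0036 + 0.1444 = 0.5501
Uniqueness u² = 1 − h² = 1 − 0.5501 = 0.4499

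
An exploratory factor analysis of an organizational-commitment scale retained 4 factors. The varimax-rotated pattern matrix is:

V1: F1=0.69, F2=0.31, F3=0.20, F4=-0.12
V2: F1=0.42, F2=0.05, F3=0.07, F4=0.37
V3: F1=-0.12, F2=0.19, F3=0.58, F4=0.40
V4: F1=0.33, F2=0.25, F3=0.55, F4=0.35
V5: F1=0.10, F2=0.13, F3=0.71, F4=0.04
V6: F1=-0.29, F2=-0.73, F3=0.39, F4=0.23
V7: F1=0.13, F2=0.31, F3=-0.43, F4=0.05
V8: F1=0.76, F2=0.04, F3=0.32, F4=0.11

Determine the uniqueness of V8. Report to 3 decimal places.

h² = 0.76² + 0.04² + 0.32² + 0.11² = 0.5776 + 0.0016 + 0.1024 + 0.0121 = 0.6937
Uniqueness u² = 1 − h² = 1 − 0.6937 = 0.3063

0.306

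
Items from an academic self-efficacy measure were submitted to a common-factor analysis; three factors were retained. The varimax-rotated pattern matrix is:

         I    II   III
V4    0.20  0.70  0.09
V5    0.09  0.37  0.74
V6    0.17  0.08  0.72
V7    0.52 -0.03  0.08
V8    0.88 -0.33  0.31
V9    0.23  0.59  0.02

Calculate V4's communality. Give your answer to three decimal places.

0.538

h² = 0.20² + 0.70² + 0.09² = 0.0400 + 0.4900 + 0.0081 = 0.5381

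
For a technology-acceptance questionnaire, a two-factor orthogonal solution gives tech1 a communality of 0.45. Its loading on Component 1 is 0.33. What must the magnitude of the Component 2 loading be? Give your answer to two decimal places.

Under orthogonal rotation h² = Σλ², so λ_Component 2² = h² − (0.1089) = 0.45 − 0.1089 = 0.3411.
|λ| = √0.3411 = 0.5840.

0.58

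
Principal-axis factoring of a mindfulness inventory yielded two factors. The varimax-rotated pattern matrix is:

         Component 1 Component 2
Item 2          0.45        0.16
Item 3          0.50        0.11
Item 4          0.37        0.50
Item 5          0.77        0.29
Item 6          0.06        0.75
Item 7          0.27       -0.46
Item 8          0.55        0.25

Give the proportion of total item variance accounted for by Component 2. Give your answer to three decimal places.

SS loadings for Component 2 = 0.16² + 0.11² + 0.50² + 0.29² + 0.75² + (-0.46)² + 0.25² = 1.2084
Proportion of variance = 1.2084 / 7 = 0.1726.

0.173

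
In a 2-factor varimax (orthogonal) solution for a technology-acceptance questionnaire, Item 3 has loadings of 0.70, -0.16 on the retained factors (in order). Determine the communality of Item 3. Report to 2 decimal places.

0.52

h² = 0.70² + (-0.16)² = 0.4900 + 0.0256 = 0.5156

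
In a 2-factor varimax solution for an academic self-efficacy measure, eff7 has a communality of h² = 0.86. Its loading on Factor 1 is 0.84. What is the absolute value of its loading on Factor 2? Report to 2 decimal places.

0.39

Under orthogonal rotation h² = Σλ², so λ_Factor 2² = h² − (0.7056) = 0.86 − 0.7056 = 0.1544.
|λ| = √0.1544 = 0.3929.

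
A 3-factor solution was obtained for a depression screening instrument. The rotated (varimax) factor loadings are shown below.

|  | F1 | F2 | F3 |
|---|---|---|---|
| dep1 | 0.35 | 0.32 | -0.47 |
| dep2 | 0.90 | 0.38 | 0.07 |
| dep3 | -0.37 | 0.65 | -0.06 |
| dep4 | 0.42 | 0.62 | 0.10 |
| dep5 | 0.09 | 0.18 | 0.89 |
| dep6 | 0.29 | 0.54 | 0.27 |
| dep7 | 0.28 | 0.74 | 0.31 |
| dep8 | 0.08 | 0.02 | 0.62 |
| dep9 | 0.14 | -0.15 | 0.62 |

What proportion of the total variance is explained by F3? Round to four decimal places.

SS loadings for F3 = (-0.47)² + 0.07² + (-0.06)² + 0.10² + 0.89² + 0.27² + 0.31² + 0.62² + 0.62² = 1.9693
Proportion of variance = 1.9693 / 9 = 0.2188.

0.2188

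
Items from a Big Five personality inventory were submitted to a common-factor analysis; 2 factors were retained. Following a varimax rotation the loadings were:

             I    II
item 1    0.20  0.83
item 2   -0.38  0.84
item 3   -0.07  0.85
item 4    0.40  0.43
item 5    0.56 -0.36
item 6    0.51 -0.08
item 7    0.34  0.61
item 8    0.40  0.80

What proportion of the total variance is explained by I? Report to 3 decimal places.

0.150

SS loadings for I = 0.20² + (-0.38)² + (-0.07)² + 0.40² + 0.56² + 0.51² + 0.34² + 0.40² = 1.1986
Proportion of variance = 1.1986 / 8 = 0.1498.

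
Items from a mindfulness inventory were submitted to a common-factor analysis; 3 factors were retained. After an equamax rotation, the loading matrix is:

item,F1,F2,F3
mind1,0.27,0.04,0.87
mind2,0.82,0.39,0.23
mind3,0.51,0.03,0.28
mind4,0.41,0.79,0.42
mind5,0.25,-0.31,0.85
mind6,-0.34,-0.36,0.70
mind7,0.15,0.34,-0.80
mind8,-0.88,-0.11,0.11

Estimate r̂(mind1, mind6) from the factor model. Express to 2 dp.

0.50

r̂ = Σ λ_i·λ_j across factors = (0.27)(-0.34) + (0.04)(-0.36) + (0.87)(0.70)
  = -0.0918 -0.0144 +0.6090 = 0.5028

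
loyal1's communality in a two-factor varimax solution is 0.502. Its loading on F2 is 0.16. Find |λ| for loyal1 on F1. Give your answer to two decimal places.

0.69

Under orthogonal rotation h² = Σλ², so λ_F1² = h² − (0.0256) = 0.502 − 0.0256 = 0.4764.
|λ| = √0.4764 = 0.6902.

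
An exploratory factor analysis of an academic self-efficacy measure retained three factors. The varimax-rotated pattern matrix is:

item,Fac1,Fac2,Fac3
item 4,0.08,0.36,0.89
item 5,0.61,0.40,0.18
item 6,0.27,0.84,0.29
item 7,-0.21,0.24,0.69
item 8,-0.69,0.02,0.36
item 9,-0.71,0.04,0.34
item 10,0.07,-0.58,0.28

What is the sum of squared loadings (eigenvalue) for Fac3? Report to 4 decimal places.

1.7083

SS loadings for Fac3 = 0.89² + 0.18² + 0.29² + 0.69² + 0.36² + 0.34² + 0.28² = 0.7921 + 0.0324 + 0.0841 + 0.4761 + 0.1296 + 0.1156 + 0.0784 = 1.7083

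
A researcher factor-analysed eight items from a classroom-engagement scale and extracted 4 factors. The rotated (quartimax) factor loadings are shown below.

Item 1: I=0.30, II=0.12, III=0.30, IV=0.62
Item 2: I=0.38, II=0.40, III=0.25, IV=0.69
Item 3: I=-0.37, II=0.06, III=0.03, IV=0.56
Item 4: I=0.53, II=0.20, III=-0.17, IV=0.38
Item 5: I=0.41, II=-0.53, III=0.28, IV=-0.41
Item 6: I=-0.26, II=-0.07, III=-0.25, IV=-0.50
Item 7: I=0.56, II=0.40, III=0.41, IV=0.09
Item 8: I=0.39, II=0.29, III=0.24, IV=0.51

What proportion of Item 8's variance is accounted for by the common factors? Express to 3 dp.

0.554

h² = 0.39² + 0.29² + 0.24² + 0.51² = 0.1521 + 0.0841 + 0.0576 + 0.2601 = 0.5539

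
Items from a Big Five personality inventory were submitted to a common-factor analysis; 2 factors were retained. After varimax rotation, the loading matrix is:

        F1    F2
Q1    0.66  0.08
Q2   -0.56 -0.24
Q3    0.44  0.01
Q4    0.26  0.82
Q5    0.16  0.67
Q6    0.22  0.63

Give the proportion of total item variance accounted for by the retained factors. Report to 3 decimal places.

0.444

Communalities: 0.4420, 0.3712, 0.1937, 0.7400, 0.4745, 0.4453; Σh² = 2.6667.
Total variance with 6 standardized items is 6, so the solution explains 2.6667/6 = 0.4445.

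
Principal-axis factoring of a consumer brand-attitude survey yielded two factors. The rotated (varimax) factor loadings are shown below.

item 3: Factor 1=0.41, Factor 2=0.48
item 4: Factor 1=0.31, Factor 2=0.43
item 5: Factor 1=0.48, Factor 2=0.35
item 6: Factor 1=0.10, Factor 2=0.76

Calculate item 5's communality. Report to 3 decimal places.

0.353

h² = 0.48² + 0.35² = 0.2304 + 0.1225 = 0.3529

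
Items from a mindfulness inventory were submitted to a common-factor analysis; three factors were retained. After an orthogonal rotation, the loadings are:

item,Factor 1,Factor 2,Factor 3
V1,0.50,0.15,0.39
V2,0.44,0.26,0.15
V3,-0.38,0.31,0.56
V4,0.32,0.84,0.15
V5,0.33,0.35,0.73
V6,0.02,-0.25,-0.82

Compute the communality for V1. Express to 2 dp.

h² = 0.50² + 0.15² + 0.39² = 0.2500 + 0.0225 + 0.1521 = 0.4246

0.42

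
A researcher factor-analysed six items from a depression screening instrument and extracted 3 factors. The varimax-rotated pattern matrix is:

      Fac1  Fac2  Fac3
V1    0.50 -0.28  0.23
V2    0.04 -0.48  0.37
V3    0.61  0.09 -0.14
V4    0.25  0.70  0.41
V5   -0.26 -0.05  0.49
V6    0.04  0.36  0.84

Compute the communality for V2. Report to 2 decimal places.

h² = 0.04² + (-0.48)² + 0.37² = 0.0016 + 0.2304 + 0.1369 = 0.3689

0.37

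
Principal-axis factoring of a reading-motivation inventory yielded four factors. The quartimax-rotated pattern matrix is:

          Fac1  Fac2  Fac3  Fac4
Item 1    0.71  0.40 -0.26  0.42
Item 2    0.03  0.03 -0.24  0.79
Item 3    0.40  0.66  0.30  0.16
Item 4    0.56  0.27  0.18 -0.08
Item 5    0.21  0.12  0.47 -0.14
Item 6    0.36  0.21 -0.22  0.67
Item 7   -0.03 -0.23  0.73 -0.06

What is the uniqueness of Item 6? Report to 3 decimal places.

0.329

h² = 0.36² + 0.21² + (-0.22)² + 0.67² = 0.1296 + 0.0441 + 0.0484 + 0.4489 = 0.6710
Uniqueness u² = 1 − h² = 1 − 0.6710 = 0.3290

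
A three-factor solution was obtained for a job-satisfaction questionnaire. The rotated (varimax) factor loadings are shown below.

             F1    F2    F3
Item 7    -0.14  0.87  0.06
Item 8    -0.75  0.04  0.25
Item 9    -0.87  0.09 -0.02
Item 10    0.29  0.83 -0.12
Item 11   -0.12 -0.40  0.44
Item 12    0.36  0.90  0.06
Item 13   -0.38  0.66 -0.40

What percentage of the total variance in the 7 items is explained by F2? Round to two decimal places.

40.87%

SS loadings for F2 = 0.87² + 0.04² + 0.09² + 0.83² + (-0.40)² + 0.90² + 0.66² = 2.8611
With 7 standardized items, total variance = 7. Proportion = 2.8611/7 = 0.4087 → 40.87%.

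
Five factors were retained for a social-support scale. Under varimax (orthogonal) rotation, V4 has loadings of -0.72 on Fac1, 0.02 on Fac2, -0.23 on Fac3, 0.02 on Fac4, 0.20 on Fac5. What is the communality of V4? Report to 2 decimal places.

h² = (-0.72)² + 0.02² + (-0.23)² + 0.02² + 0.20² = 0.5184 + 0.0004 + 0.0529 + 0.0004 + 0.0400 = 0.6121

0.61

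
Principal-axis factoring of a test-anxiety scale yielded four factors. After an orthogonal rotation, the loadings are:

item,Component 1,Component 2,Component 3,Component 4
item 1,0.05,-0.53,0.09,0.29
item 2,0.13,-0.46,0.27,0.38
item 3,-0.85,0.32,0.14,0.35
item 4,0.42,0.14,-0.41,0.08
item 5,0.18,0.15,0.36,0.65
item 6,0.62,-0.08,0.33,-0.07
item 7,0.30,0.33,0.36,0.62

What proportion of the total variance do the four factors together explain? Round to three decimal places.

0.569

SS loadings by factor: 1.4251, 0.7523, 0.6368, 1.1692; total = 3.9834.
Total variance with 7 standardized items is 7, so the solution explains 3.9834/7 = 0.5691.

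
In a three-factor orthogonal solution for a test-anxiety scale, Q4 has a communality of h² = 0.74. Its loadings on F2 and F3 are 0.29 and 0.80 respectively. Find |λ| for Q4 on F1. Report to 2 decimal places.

Under orthogonal rotation h² = Σλ², so λ_F1² = h² − (0.7241) = 0.74 − 0.7241 = 0.0159.
|λ| = √0.0159 = 0.1261.

0.13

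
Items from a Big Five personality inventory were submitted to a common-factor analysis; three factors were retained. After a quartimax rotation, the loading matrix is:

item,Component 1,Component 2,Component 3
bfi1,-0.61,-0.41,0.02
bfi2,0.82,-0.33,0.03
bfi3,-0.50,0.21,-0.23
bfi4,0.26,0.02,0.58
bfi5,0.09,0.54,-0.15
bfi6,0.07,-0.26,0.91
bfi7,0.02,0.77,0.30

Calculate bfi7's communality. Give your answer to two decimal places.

0.68

h² = 0.02² + 0.77² + 0.30² = 0.0004 + 0.5929 + 0.0900 = 0.6833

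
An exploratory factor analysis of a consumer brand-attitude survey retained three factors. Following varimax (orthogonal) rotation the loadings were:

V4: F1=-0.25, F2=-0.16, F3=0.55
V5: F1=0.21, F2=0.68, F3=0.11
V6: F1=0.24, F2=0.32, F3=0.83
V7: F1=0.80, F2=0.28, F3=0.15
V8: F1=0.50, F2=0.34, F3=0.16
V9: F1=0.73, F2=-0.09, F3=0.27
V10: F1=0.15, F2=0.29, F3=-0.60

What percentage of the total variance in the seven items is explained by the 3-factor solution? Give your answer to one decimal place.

56.7%

SS loadings by factor: 1.6096, 0.8766, 1.4845; total = 3.9707.
Total variance with 7 standardized items is 7, so the solution explains 3.9707/7 = 0.5672 = 56.72%.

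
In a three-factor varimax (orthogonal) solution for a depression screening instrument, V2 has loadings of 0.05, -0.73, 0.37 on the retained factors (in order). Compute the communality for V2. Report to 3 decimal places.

0.672

h² = 0.05² + (-0.73)² + 0.37² = 0.0025 + 0.5329 + 0.1369 = 0.6723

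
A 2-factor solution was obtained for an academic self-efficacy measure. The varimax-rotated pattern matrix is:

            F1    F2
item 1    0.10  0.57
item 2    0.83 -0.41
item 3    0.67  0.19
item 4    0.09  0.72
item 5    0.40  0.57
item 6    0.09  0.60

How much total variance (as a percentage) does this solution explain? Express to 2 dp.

SS loadings by factor: 1.3240, 1.7324; total = 3.0564.
Total variance with 6 standardized items is 6, so the solution explains 3.0564/6 = 0.5094 = 50.94%.

50.94%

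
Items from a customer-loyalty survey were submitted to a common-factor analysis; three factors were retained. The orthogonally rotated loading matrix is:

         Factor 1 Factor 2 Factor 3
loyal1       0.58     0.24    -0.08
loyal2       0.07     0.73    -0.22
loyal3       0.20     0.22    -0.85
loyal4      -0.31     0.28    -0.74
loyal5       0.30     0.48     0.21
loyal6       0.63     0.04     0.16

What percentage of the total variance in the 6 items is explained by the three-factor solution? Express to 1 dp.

55.1%

Communalities: 0.4004, 0.5862, 0.8109, 0.7221, 0.3645, 0.4241; Σh² = 3.3082.
Total variance with 6 standardized items is 6, so the solution explains 3.3082/6 = 0.5514 = 55.14%.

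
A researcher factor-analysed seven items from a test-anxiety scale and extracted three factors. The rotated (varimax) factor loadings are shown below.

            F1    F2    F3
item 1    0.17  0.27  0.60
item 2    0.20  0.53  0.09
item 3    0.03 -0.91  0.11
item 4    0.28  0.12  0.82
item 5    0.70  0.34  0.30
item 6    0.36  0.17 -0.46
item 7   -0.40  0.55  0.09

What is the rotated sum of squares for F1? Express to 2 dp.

SS loadings for F1 = 0.17² + 0.20² + 0.03² + 0.28² + 0.70² + 0.36² + (-0.40)² = 0.0289 + 0.0400 + 0.0009 + 0.0784 + 0.4900 + 0.1296 + 0.1600 = 0.9278

0.93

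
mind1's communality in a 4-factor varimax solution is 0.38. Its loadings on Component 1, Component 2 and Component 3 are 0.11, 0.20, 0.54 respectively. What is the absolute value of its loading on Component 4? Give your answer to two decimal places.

0.19

Under orthogonal rotation h² = Σλ², so λ_Component 4² = h² − (0.3437) = 0.38 − 0.3437 = 0.0363.
|λ| = √0.0363 = 0.1905.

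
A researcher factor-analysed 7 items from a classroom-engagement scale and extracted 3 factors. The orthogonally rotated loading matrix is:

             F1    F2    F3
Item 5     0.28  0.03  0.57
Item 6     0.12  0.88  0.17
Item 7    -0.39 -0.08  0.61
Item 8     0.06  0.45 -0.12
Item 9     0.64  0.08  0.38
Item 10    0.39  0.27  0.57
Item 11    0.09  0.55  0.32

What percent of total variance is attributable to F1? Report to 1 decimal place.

11.7%

SS loadings for F1 = 0.28² + 0.12² + (-0.39)² + 0.06² + 0.64² + 0.39² + 0.09² = 0.8183
With 7 standardized items, total variance = 7. Proportion = 0.8183/7 = 0.1169 → 11.69%.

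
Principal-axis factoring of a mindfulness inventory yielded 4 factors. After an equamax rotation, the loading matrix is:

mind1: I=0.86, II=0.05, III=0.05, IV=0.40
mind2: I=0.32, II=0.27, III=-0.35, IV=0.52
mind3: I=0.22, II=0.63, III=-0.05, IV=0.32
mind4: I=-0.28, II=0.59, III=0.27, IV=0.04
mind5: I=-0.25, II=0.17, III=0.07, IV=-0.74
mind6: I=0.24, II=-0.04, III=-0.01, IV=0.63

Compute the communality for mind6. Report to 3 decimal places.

0.456

h² = 0.24² + (-0.04)² + (-0.01)² + 0.63² = 0.0576 + 0.0016 + 0.0001 + 0.3969 = 0.4562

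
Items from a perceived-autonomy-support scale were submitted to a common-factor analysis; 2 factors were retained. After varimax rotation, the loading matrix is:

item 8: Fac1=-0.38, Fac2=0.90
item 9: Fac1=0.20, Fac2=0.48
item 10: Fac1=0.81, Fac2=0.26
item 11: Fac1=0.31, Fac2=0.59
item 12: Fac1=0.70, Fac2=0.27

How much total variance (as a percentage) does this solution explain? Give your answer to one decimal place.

59.1%

SS loadings by factor: 1.4266, 1.5290; total = 2.9556.
Total variance with 5 standardized items is 5, so the solution explains 2.9556/5 = 0.5911 = 59.11%.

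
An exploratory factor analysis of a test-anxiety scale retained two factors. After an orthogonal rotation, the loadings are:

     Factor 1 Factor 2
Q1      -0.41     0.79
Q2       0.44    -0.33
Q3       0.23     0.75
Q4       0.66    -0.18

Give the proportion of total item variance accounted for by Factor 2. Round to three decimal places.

0.332

SS loadings for Factor 2 = 0.79² + (-0.33)² + 0.75² + (-0.18)² = 1.3279
Proportion of variance = 1.3279 / 4 = 0.3320.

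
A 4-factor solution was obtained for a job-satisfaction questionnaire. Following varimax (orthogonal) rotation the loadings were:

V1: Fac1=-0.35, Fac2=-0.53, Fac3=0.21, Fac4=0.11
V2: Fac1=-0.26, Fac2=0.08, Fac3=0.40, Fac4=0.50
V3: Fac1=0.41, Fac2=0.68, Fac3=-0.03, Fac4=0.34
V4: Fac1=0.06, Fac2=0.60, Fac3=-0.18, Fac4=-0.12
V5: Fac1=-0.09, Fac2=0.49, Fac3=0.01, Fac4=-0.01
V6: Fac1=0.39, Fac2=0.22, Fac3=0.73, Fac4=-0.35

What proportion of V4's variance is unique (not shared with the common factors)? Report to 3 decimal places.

0.590

h² = 0.06² + 0.60² + (-0.18)² + (-0.12)² = 0.0036 + 0.3600 + 0.0324 + 0.0144 = 0.4104
Uniqueness u² = 1 − h² = 1 − 0.4104 = 0.5896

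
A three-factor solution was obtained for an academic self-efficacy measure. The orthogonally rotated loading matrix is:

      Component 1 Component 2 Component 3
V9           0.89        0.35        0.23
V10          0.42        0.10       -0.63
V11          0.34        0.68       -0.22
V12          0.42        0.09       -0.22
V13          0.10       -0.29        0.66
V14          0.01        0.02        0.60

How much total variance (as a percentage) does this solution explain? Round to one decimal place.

55.0%

Communalities: 0.9675, 0.5833, 0.6264, 0.2329, 0.5297, 0.3605; Σh² = 3.3003.
Total variance with 6 standardized items is 6, so the solution explains 3.3003/6 = 0.5501 = 55.00%.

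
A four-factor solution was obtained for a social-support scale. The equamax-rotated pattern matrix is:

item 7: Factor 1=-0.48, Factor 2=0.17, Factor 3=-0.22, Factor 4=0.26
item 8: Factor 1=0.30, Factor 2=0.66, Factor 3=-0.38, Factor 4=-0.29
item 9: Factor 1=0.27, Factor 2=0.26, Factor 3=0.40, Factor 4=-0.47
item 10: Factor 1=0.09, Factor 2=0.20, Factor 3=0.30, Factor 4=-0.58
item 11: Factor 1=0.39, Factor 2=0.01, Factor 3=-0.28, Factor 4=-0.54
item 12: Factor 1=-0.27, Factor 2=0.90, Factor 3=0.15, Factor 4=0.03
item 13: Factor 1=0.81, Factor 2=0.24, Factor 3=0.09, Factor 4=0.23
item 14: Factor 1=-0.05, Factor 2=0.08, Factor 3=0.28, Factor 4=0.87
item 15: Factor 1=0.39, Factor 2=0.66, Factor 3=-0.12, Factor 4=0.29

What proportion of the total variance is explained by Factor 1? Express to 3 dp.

0.160

SS loadings for Factor 1 = (-0.48)² + 0.30² + 0.27² + 0.09² + 0.39² + (-0.27)² + 0.81² + (-0.05)² + 0.39² = 1.4371
Proportion of variance = 1.4371 / 9 = 0.1597.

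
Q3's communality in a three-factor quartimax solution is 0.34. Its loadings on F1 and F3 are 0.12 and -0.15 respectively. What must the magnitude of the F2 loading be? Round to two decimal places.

Under orthogonal rotation h² = Σλ², so λ_F2² = h² − (0.0369) = 0.34 − 0.0369 = 0.3031.
|λ| = √0.3031 = 0.5505.

0.55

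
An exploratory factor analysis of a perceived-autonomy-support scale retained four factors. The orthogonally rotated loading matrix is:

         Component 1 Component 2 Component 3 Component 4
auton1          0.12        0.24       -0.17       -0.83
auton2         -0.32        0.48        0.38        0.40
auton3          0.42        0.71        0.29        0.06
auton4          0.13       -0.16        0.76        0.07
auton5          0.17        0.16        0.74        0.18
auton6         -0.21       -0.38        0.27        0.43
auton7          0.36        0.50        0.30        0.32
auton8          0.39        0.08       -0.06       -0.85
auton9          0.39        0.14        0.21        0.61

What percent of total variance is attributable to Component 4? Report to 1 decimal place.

SS loadings for Component 4 = (-0.83)² + 0.40² + 0.06² + 0.07² + 0.18² + 0.43² + 0.32² + (-0.85)² + 0.61² = 2.2717
With 9 standardized items, total variance = 9. Proportion = 2.2717/9 = 0.2524 → 25.24%.

25.2%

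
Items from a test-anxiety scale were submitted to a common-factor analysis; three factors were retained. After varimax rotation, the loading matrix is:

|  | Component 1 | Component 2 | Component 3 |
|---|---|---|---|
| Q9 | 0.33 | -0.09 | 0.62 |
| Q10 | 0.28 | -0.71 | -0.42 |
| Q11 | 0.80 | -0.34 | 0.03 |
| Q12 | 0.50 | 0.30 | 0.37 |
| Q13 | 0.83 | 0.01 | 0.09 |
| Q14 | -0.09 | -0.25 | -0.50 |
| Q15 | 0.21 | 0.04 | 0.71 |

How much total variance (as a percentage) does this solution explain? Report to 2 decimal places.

SS loadings by factor: 1.8184, 0.7820, 1.4608; total = 4.0612.
Total variance with 7 standardized items is 7, so the solution explains 4.0612/7 = 0.5802 = 58.02%.

58.02%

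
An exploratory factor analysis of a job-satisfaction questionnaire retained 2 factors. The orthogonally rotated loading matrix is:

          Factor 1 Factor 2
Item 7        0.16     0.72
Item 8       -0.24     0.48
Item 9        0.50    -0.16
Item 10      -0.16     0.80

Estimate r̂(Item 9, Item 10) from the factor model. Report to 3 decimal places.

-0.208

r̂ = Σ λ_i·λ_j across factors = (0.50)(-0.16) + (-0.16)(0.80)
  = -0.0800 -0.1280 = -0.2080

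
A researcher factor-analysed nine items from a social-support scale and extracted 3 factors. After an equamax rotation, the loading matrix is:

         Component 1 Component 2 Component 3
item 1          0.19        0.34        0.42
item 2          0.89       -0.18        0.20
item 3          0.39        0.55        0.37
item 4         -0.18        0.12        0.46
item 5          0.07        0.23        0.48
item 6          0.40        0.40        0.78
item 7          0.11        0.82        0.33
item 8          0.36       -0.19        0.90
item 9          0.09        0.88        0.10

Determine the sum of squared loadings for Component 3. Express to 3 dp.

2.333

SS loadings for Component 3 = 0.42² + 0.20² + 0.37² + 0.46² + 0.48² + 0.78² + 0.33² + 0.90² + 0.10² = 0.1764 + 0.0400 + 0.1369 + 0.2116 + 0.2304 + 0.6084 + 0.1089 + 0.8100 + 0.0100 = 2.3326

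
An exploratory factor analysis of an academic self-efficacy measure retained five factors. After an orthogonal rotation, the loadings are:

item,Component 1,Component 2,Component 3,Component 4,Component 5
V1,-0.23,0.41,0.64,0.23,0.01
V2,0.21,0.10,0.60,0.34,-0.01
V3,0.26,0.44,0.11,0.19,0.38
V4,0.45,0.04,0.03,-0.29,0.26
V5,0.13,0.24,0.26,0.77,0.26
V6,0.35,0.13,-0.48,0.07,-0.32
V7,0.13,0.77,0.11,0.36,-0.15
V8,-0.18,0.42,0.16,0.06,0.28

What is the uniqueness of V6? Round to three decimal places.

h² = 0.35² + 0.13² + (-0.48)² + 0.07² + (-0.32)² = 0.1225 + 0.0169 + 0.2304 + 0.0049 + 0.1024 = 0.4771
Uniqueness u² = 1 − h² = 1 − 0.4771 = 0.5229

0.523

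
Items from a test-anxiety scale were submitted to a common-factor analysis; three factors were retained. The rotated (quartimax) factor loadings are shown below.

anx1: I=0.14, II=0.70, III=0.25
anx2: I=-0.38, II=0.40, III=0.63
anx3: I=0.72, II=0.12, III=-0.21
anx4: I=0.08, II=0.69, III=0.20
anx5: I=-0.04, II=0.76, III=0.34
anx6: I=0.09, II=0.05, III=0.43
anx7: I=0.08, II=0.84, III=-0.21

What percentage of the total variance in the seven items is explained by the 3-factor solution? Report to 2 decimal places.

Communalities: 0.5721, 0.7013, 0.5769, 0.5225, 0.6948, 0.1955, 0.7561; Σh² = 4.0192.
Total variance with 7 standardized items is 7, so the solution explains 4.0192/7 = 0.5742 = 57.42%.

57.42%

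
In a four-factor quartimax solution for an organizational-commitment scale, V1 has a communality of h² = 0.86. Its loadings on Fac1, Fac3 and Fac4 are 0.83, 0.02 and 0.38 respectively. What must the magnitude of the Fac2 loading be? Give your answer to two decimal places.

Under orthogonal rotation h² = Σλ², so λ_Fac2² = h² − (0.8337) = 0.86 − 0.8337 = 0.0263.
|λ| = √0.0263 = 0.1622.

0.16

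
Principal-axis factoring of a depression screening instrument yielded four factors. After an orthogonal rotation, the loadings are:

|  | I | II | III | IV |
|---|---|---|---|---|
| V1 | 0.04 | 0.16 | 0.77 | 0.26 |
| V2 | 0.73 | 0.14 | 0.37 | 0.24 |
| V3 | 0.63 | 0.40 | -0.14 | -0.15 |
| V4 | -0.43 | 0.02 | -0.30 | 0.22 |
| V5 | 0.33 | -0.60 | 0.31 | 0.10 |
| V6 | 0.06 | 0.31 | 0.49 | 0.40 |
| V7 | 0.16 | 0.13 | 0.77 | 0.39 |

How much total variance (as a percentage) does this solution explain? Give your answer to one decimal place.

60.3%

Communalities: 0.6877, 0.7470, 0.5990, 0.3237, 0.5750, 0.4998, 0.7875; Σh² = 4.2197.
Total variance with 7 standardized items is 7, so the solution explains 4.2197/7 = 0.6028 = 60.28%.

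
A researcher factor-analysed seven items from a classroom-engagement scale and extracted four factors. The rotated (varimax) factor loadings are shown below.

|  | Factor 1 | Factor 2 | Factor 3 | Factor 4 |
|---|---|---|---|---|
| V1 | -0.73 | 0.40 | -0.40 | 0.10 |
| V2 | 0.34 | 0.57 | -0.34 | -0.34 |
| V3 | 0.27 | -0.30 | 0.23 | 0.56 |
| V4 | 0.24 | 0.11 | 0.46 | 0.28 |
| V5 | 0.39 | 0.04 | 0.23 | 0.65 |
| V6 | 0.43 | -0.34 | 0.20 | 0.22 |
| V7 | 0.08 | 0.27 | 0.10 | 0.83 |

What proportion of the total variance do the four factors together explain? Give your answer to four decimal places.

0.6028

Communalities: 0.8629, 0.6717, 0.5294, 0.3597, 0.6291, 0.3889, 0.7782; Σh² = 4.2199.
Total variance with 7 standardized items is 7, so the solution explains 4.2199/7 = 0.6028.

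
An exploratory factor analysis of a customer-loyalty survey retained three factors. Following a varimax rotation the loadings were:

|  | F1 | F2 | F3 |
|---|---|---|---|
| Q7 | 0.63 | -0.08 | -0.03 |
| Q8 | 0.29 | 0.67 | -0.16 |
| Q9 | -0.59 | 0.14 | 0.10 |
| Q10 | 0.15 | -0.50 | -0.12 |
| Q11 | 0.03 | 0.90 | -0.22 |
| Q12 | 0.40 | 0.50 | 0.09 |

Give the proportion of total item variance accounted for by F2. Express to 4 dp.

SS loadings for F2 = (-0.08)² + 0.67² + 0.14² + (-0.50)² + 0.90² + 0.50² = 1.7849
Proportion of variance = 1.7849 / 6 = 0.2975.

0.2975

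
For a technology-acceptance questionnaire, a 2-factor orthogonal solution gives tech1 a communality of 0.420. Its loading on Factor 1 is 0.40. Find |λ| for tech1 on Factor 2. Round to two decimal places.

Under orthogonal rotation h² = Σλ², so λ_Factor 2² = h² − (0.1600) = 0.420 − 0.1600 = 0.2600.
|λ| = √0.2600 = 0.5099.

0.51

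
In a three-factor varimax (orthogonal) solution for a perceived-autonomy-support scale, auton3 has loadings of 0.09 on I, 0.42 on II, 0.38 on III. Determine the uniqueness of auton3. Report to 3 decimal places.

0.671

h² = 0.09² + 0.42² + 0.38² = 0.0081 + 0.1764 + 0.1444 = 0.3289
Uniqueness u² = 1 − h² = 1 − 0.3289 = 0.6711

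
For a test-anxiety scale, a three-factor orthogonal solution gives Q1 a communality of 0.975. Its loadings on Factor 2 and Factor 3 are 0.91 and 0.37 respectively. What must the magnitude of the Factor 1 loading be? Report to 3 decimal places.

0.100

Under orthogonal rotation h² = Σλ², so λ_Factor 1² = h² − (0.9650) = 0.975 − 0.9650 = 0.0100.
|λ| = √0.0100 = 0.1000.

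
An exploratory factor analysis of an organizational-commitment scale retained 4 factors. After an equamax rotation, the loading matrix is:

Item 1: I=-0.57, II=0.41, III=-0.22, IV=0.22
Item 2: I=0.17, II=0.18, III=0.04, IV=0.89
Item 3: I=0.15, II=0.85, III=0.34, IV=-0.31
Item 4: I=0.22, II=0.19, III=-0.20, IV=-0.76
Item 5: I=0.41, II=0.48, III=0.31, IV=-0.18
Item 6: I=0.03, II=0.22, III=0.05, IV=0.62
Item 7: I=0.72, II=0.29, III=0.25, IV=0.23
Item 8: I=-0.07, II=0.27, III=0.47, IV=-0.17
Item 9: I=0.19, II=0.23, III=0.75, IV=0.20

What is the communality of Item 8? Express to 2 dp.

0.33

h² = (-0.07)² + 0.27² + 0.47² + (-0.17)² = 0.0049 + 0.0729 + 0.2209 + 0.0289 = 0.3276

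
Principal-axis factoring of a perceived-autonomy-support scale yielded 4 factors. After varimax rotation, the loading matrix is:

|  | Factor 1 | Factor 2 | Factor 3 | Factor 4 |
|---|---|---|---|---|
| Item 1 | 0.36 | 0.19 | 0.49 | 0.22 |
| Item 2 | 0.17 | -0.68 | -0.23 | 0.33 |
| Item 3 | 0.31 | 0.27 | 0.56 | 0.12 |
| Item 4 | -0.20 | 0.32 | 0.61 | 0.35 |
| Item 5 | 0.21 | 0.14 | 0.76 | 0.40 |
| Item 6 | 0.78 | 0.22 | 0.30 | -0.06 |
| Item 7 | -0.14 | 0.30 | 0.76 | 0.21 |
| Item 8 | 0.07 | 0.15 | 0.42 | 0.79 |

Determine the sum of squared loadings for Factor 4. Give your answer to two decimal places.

SS loadings for Factor 4 = 0.22² + 0.33² + 0.12² + 0.35² + 0.40² + (-0.06)² + 0.21² + 0.79² = 0.0484 + 0.1089 + 0.0144 + 0.1225 + 0.1600 + 0.0036 + 0.0441 + 0.6241 = 1.1260

1.13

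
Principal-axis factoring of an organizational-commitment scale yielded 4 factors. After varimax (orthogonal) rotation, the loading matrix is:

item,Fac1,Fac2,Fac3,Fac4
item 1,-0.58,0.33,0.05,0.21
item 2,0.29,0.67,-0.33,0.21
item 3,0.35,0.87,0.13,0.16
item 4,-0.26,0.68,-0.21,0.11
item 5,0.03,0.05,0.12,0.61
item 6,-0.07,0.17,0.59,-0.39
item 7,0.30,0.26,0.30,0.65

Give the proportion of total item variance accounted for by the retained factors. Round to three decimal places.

Communalities: 0.4919, 0.6860, 0.9219, 0.5862, 0.3899, 0.5340, 0.6701; Σh² = 4.2800.
Total variance with 7 standardized items is 7, so the solution explains 4.2800/7 = 0.6114.

0.611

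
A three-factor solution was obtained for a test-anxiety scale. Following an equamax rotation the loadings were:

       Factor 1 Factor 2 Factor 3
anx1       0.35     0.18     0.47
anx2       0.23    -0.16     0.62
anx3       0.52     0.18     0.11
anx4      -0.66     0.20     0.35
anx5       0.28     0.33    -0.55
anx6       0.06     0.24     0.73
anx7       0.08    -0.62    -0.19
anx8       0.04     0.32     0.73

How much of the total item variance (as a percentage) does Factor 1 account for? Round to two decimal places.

SS loadings for Factor 1 = 0.35² + 0.23² + 0.52² + (-0.66)² + 0.28² + 0.06² + 0.08² + 0.04² = 0.9714
With 8 standardized items, total variance = 8. Proportion = 0.9714/8 = 0.1214 → 12.14%.

12.14%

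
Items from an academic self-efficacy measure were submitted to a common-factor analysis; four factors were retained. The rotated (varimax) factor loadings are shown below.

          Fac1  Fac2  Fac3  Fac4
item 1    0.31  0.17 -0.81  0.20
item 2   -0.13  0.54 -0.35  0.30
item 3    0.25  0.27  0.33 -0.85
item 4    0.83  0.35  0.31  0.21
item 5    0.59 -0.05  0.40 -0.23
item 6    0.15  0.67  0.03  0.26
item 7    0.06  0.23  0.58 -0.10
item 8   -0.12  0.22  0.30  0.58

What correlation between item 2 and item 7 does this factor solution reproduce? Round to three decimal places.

r̂ = Σ λ_i·λ_j across factors = (-0.13)(0.06) + (0.54)(0.23) + (-0.35)(0.58) + (0.30)(-0.10)
  = -0.0078 +0.1242 -0.2030 -0.0300 = -0.1166

-0.117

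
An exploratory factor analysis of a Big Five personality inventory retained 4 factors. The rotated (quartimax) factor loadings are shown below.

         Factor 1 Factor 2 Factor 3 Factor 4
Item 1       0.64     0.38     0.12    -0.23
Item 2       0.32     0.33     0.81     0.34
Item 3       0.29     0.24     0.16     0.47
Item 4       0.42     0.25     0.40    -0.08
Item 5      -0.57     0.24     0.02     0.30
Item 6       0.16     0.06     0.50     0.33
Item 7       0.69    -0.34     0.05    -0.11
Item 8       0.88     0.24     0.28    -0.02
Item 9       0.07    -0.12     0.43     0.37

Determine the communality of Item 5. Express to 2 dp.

h² = (-0.57)² + 0.24² + 0.02² + 0.30² = 0.3249 + 0.0576 + 0.0004 + 0.0900 = 0.4729

0.47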